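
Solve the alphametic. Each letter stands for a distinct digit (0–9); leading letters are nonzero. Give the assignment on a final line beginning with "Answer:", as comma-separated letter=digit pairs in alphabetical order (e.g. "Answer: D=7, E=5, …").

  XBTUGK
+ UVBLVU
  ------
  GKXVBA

Step 1. [col 1: K + U ≡ A (mod 10)] column 1 (K + U ≡ A (mod 10), carry-in 0) doesn't pin K yet; pick K=9 and continue. So K=9.
Step 2. [col 1: K + U ≡ A (mod 10)] several values work for A in column 1 (K + U ≡ A (mod 10), carry-in 0); try A=5, so A=5.
Step 3. [col 1: K + U ≡ A (mod 10)] from column 1 (K=9, A=5, carry-in 0, digits 5,9 already taken and all letters distinct): U must equal 6. So U=6.
Step 4. [col 2: G + V ≡ B (mod 10)] several values work for B in column 2 (G + V ≡ B (mod 10), carry-in 1); try B=8. So B=8.
Step 5. [col 2: G + V ≡ B (mod 10)] G=7 is one option consistent with column 2 (G + V ≡ B (mod 10), carry-in 1) — take it. So G=7.
Step 6. [col 2: G + V ≡ B (mod 10)] column 2: given G=7, B=8, carry-in 1, and digits 5,6,7,8,9 already taken and all letters distinct, G+V≡B (mod 10) forces V=0. So V=0.
Step 7. [col 3: U + L ≡ V (mod 10)] column 3: given U=6, V=0, carry-in 0, and digits 0,5,6,7,8,9 already taken and all letters distinct, U+L≡V (mod 10) forces L=4, so L=4.
Step 8. [col 4: T + B ≡ X (mod 10)] column 4 (T + B ≡ X (mod 10), carry-in 1) doesn't pin X yet; pick X=1 and continue, so X=1.
Step 9. [col 4: T + B ≡ X (mod 10)] column 4: given B=8, X=1, carry-in 1, and digits 0,1,4,5,6,7,8,9 already taken and all letters distinct, T+B≡X (mod 10) forces T=2 ⇒ T=2.

Answer: A=5, B=8, G=7, K=9, L=4, T=2, U=6, V=0, X=1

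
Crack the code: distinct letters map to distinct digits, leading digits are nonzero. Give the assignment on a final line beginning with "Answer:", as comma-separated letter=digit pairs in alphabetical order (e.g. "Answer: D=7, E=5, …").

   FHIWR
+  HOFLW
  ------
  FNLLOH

Step 1. [F] the sum has 6 digits but both addends have 5; that extra leading digit F is the final carry, namely 1, so F=1.
Step 2. [col 1: R + W ≡ H (mod 10)] several values work for H in column 1 (R + W ≡ H (mod 10), carry-in 0); try H=8. So H=8.
Step 3. [col 1: R + W ≡ H (mod 10)] column 1 (R + W ≡ H (mod 10), carry-in 0) doesn't pin W yet; pick W=2 and continue. So W=2.
Step 4. [col 1: R + W ≡ H (mod 10)] column 1 reads R+W+carry(0)=H with W=2, H=8; with digits 1,2,8 already taken and all letters distinct, the only value for R is 6. So R=6.
Step 5. [col 2: W + L ≡ O (mod 10)] column 2 (W + L ≡ O (mod 10), carry-in 0) doesn't pin L yet; pick L=5 and continue. So L=5.
Step 6. [col 2: W + L ≡ O (mod 10)] column 2: given W=2, L=5, carry-in 0, and digits 1,2,5,6,8 already taken and all letters distinct, W+L≡O (mod 10) forces O=7, so O=7.
Step 7. [col 3: I + F ≡ L (mod 10)] column 3 reads I+F+carry(0)=L with F=1, L=5; with digits 1,2,5,6,7,8 already taken and all letters distinct, the only value for I is 4 ⇒ I=4.
Step 8. [col 5: F + H ≡ N (mod 10)] column 5 reads F+H+carry(1)=N with F=1, H=8; with digits 1,2,4,5,6,7,8 already taken and all letters distinct, the only value for N is 0. So N=0.

Answer: F=1, H=8, I=4, L=5, N=0, O=7, R=6, W=2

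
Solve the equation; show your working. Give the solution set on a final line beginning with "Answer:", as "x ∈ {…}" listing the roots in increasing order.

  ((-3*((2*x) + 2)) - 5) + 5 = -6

Step 1. [((-3*((2*x) + 2)) - 5) + 5 = -6] subtract 5: x sits inside (… + 5) ⇒ sub: (-3*((2*x) + 2)) - 5 = -11.
Step 2. [(-3*((2*x) + 2)) - 5 = -11] peel the -5: add 5 from each side, so sub: -3*((2*x) + 2) = -6.
Step 3. [-3*((2*x) + 2) = -6] -3 out front; divide by -3, so div: (2*x) + 2 = 2.
Step 4. [(2*x) + 2 = 2] the outer +2 inverts by subtracting 2. So sub: 2*x = 0.
Step 5. [2*x = 0] LHS = 2·(…); ÷2 both sides ⇒ div: x = 0.

Answer: x ∈ {0}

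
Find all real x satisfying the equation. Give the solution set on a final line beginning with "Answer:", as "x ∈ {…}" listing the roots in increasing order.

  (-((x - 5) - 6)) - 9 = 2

Step 1. [(-((x - 5) - 6)) - 9 = 2] 9 comes off first (add 9). So sub: -((x - 5) - 6) = 11.
Step 2. [-((x - 5) - 6) = 11] leading − — multiply by −1. So neg: (x - 5) - 6 = -11.
Step 3. [(x - 5) - 6 = -11] add 6: x sits inside (… - 6). So sub: x - 5 = -5.
Step 4. [x - 5 = -5] 5 comes off first (add 5) ⇒ sub: x = 0.

Answer: x ∈ {0}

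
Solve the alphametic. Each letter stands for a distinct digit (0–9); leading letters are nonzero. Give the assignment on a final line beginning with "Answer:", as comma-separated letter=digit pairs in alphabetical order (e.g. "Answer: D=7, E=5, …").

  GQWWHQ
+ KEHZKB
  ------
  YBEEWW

Step 1. [col 1: Q + B ≡ W (mod 10)] Q=8 is one option consistent with column 1 (Q + B ≡ W (mod 10), carry-in 0) — take it ⇒ Q=8.
Step 2. [col 1: Q + B ≡ W (mod 10)] no forcing yet in column 1 (carry-in 0); B=9 is free and consistent — try it ⇒ B=9.
Step 3. [col 1: Q + B ≡ W (mod 10)] column 1: given Q=8, B=9, carry-in 0, and digits 8,9 already taken and all letters distinct, Q+B≡W (mod 10) forces W=7, so W=7.
Step 4. [col 2: H + K ≡ W (mod 10)] column 2 (H + K ≡ W (mod 10), carry-in 1) doesn't pin H yet; pick H=2 and continue ⇒ H=2.
Step 5. [col 2: H + K ≡ W (mod 10)] from column 2 (H=2, W=7, carry-in 1, digits 2,7,8,9 already taken and all letters distinct): K must equal 4, so K=4.
Step 6. [col 3: W + Z ≡ E (mod 10)] no forcing yet in column 3 (carry-in 0); E=0 is free and consistent — try it, so E=0.
Step 7. [col 3: W + Z ≡ E (mod 10)] from column 3 (W=7, E=0, carry-in 0, digits 0,2,4,7,8,9 already taken and all letters distinct): Z must equal 3 ⇒ Z=3.
Step 8. [col 6: G + K ≡ Y (mod 10)] in column 6 we have G+K≡Y with carry-in 0; given K=4 and digits 0,2,3,4,7,8,9 already taken and all letters distinct, that pins G to 1, so G=1.
Step 9. [col 6: G + K ≡ Y (mod 10)] from column 6 (G=1, K=4, carry-in 0, digits 0,1,2,3,4,7,8,9 already taken and all letters distinct): Y must equal 5. So Y=5.

Answer: B=9, E=0, G=1, H=2, K=4, Q=8, W=7, Y=5, Z=3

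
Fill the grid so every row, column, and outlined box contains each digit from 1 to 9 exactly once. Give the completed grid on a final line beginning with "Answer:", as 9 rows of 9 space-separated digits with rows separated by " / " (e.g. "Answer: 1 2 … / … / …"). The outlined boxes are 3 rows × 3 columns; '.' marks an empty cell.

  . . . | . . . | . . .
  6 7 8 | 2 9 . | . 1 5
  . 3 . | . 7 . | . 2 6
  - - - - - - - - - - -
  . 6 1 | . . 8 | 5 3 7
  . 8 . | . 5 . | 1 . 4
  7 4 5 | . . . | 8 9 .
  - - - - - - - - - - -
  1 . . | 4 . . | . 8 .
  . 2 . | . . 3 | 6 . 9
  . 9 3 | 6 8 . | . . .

Step 1. [r7c5∈{2}] r7c5 has the single candidate 2. So r7c5=2.
Step 2. [r2c6∈{4}] nothing but 4 survives at r2c6. So r2c6=4.
Step 3. [r7c2∈{5}] r7c2 has the single candidate 5. So r7c2=5.
Step 4. [r9c1∈{4}] r9c1 has the single candidate 4, so r9c1=4.
Step 5. [r4c1∈{2,9}] in row 4, 2 fits only at r4c1 ⇒ r4c1=2.
Step 6. [r5c3∈{9}] r5c3 has the single candidate 9, so r5c3=9.
Step 7. [r8c5∈{1}] only 1 remains possible at r8c5, so r8c5=1.
Step 8. [r5c6∈{2,6,7}] across row 5, 2 lands solely at r5c6 ⇒ r5c6=2.
Step 9. [r3c4∈{1,5,8}] across row 3, 8 lands solely at r3c4 ⇒ r3c4=8.
Step 10. [r3c6∈{1,5}] 1 has one home in row 3: r3c6, so r3c6=1.
Step 11. [r8c3∈{7}] only 7 remains possible at r8c3. So r8c3=7.
Step 12. [r2c7∈{3}] r2c7 is down to just 3, so r2c7=3.
Step 13. [r7c7∈{7}] nothing but 7 survives at r7c7 ⇒ r7c7=7.
Step 14. [r8c4∈{5}] only 5 remains possible at r8c4. So r8c4=5.
Step 15. [r1c4∈{3}] r1c4's peers cover all but 3 ⇒ r1c4=3.
Step 16. [r6c6∈{6}] only 6 remains possible at r6c6. So r6c6=6.
Step 17. [r3c3∈{4}] r3c3's peers cover all but 4. So r3c3=4.
Step 18. [r1c7∈{4,9}] r1c7 is the only open cell in col 7 admitting 4. So r1c7=4.
Step 19. [r3c1∈{5,9}] across row 3, 5 lands solely at r3c1 ⇒ r3c1=5.
Step 20. [r9c9∈{1,2}] across row 9, 1 lands solely at r9c9 ⇒ r9c9=1.
Step 21. [r8c8∈{4}] r8c8 is down to just 4. So r8c8=4.
Step 22. [r6c5∈{3}] r6c5's peers cover all but 3. So r6c5=3.
Step 23. [r6c9∈{2}] r6c9's peers cover all but 2 ⇒ r6c9=2.
Step 24. [r9c6∈{7}] only 7 remains possible at r9c6 ⇒ r9c6=7.
Step 25. [r1c1∈{9}] r1c1 is down to just 9 ⇒ r1c1=9.
Step 26. [r5c1∈{3}] only 3 remains possible at r5c1, so r5c1=3.
Step 27. [r7c3∈{6}] nothing but 6 survives at r7c3, so r7c3=6.
Step 28. [r5c8∈{6}] r5c8 has the single candidate 6, so r5c8=6.
Step 29. [r1c9∈{8}] r1c9's peers cover all but 8 ⇒ r1c9=8.
Step 30. [r1c6∈{5}] r1c6 is down to just 5 ⇒ r1c6=5.
Step 31. [r4c5∈{4}] r4c5's peers cover all but 4 ⇒ r4c5=4.
Step 32. [r7c6∈{9}] r7c6 has the single candidate 9. So r7c6=9.
Step 33. [r3c7∈{9}] only 9 remains possible at r3c7 ⇒ r3c7=9.
Step 34. [r1c8∈{7}] r1c8 is down to just 7. So r1c8=7.
Step 35. [r1c2∈{1}] r1c2 has the single candidate 1, so r1c2=1.
Step 36. [r1c3∈{2}] r1c3 is down to just 2. So r1c3=2.
Step 37. [r9c7∈{2}] nothing but 2 survives at r9c7. So r9c7=2.
Step 38. [r5c4∈{7}] r5c4's peers cover all but 7. So r5c4=7.
Step 39. [r7c9∈{3}] r7c9 is down to just 3 ⇒ r7c9=3.
Step 40. [r9c8∈{5}] r9c8's peers cover all but 5 ⇒ r9c8=5.
Step 41. [r6c4∈{1}] r6c4 is down to just 1, so r6c4=1.
Step 42. [r1c5∈{6}] nothing but 6 survives at r1c5 ⇒ r1c5=6.
Step 43. [r8c1∈{8}] r8c1's peers cover all but 8. So r8c1=8.
Step 44. [r4c4∈{9}] r4c4 has the single candidate 9 ⇒ r4c4=9.

Answer: 9 1 2 3 6 5 4 7 8 / 6 7 8 2 9 4 3 1 5 / 5 3 4 8 7 1 9 2 6 / 2 6 1 9 4 8 5 3 7 / 3 8 9 7 5 2 1 6 4 / 7 4 5 1 3 6 8 9 2 / 1 5 6 4 2 9 7 8 3 / 8 2 7 5 1 3 6 4 9 / 4 9 3 6 8 7 2 5 1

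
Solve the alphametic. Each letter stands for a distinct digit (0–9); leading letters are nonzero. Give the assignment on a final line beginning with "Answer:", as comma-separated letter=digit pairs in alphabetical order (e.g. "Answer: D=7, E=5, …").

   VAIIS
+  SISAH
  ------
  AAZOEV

Step 1. [col 1: S + H ≡ V (mod 10)] no forcing yet in column 1 (carry-in 0); H=9 is free and consistent — try it, so H=9.
Step 2. [col 1: S + H ≡ V (mod 10)] no forcing yet in column 1 (carry-in 0); S=6 is free and consistent — try it ⇒ S=6.
Step 3. [A] the sum has 6 digits but both addends have 5; that extra leading digit A is the final carry, namely 1, so A=1.
Step 4. [col 1: S + H ≡ V (mod 10)] column 1 reads S+H+carry(0)=V with S=6, H=9; with digits 1,6,9 already taken and all letters distinct, the only value for V is 5, so V=5.
Step 5. [col 2: I + A ≡ E (mod 10)] column 2 (I + A ≡ E (mod 10), carry-in 1) doesn't pin I yet; pick I=2 and continue ⇒ I=2.
Step 6. [col 2: I + A ≡ E (mod 10)] column 2 reads I+A+carry(1)=E with I=2, A=1; with digits 1,2,5,6,9 already taken and all letters distinct, the only value for E is 4. So E=4.
Step 7. [col 3: I + S ≡ O (mod 10)] in column 3 we have I+S≡O with carry-in 0; given I=2, S=6 and digits 1,2,4,5,6,9 already taken and all letters distinct, that pins O to 8, so O=8.
Step 8. [col 4: A + I ≡ Z (mod 10)] column 4 reads A+I+carry(0)=Z with A=1, I=2; with digits 1,2,4,5,6,8,9 already taken and all letters distinct, the only value for Z is 3. So Z=3.

Answer: A=1, E=4, H=9, I=2, O=8, S=6, V=5, Z=3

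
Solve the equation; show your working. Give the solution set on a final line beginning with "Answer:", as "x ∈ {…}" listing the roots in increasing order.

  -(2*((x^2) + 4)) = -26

Step 1. [-(2*((x^2) + 4)) = -26] LHS negated; negate both sides ⇒ neg: 2*((x^2) + 4) = 26.
Step 2. [2*((x^2) + 4) = 26] LHS = 2·(…); ÷2 both sides ⇒ div: (x^2) + 4 = 13.
Step 3. [(x^2) + 4 = 13] the outer +4 inverts by subtracting 4 ⇒ sub: x^2 = 9.
Step 4. [x^2 = 9] LHS squared, RHS 9 ≥ 0: apply √ (±) ⇒ sqrt: x = 3 or -3.

Answer: x ∈ {-3, 3}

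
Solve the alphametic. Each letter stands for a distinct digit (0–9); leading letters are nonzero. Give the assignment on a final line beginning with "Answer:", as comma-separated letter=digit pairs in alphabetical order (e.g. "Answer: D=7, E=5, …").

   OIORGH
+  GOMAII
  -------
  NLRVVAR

Step 1. [col 1: H + I ≡ R (mod 10)] several values work for R in column 1 (H + I ≡ R (mod 10), carry-in 0); try R=4 ⇒ R=4.
Step 2. [col 1: H + I ≡ R (mod 10)] no forcing yet in column 1 (carry-in 0); H=8 is free and consistent — try it. So H=8.
Step 3. [col 1: H + I ≡ R (mod 10)] column 1 reads H+I+carry(0)=R with H=8, R=4; with digits 4,8 already taken and all letters distinct, the only value for I is 6, so I=6.
Step 4. [N] N is the leading digit of a 7-digit sum of two 6-digit numbers; the final carry is exactly 1, so N=1.
Step 5. [col 2: G + I ≡ A (mod 10)] column 2 (G + I ≡ A (mod 10), carry-in 1) doesn't pin G yet; pick G=2 and continue, so G=2.
Step 6. [col 2: G + I ≡ A (mod 10)] in column 2 we have G+I≡A with carry-in 1; given G=2, I=6 and digits 1,2,4,6,8 already taken and all letters distinct, that pins A to 9, so A=9.
Step 7. [col 3: R + A ≡ V (mod 10)] in column 3 we have R+A≡V with carry-in 0; given R=4, A=9 and digits 1,2,4,6,8,9 already taken and all letters distinct, that pins V to 3, so V=3.
Step 8. [col 4: O + M ≡ V (mod 10)] column 4 (O + M ≡ V (mod 10), carry-in 1) doesn't pin O yet; pick O=7 and continue. So O=7.
Step 9. [col 4: O + M ≡ V (mod 10)] from column 4 (O=7, V=3, carry-in 1, digits 1,2,3,4,6,7,8,9 already taken and all letters distinct): M must equal 5, so M=5.
Step 10. [col 6: O + G ≡ L (mod 10)] from column 6 (O=7, G=2, carry-in 1, digits 1,2,3,4,5,6,7,8,9 already taken and all letters distinct): L must equal 0, so L=0.

Answer: A=9, G=2, H=8, I=6, L=0, M=5, N=1, O=7, R=4, V=3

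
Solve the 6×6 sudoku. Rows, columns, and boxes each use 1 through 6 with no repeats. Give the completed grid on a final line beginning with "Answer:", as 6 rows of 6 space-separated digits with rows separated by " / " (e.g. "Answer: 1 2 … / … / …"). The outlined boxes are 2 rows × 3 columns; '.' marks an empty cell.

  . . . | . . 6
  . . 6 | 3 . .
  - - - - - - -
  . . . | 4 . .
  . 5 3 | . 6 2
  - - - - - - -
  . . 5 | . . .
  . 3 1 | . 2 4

Step 1. [r1c3∈{2,4}] 4 has one home in col 3: r1c3, so r1c3=4.
Step 2. [r4c4∈{1}] r4c4 is down to just 1 ⇒ r4c4=1.
Step 3. [r6c1∈{6}] r6c1 has the single candidate 6, so r6c1=6.
Step 4. [r1c1∈{1,2,3,5}] 3 has one home in row 1: r1c1. So r1c1=3.
Step 5. [r2c1∈{1,2,5}] col 1 places 5 nowhere but r2c1. So r2c1=5.
Step 6. [r2c2∈{1,2}] across row 2, 2 lands solely at r2c2, so r2c2=2.
Step 7. [r2c6∈{1}] only 1 remains possible at r2c6. So r2c6=1.
Step 8. [r5c6∈{3}] only 3 remains possible at r5c6. So r5c6=3.
Step 9. [r5c1∈{2,4}] across row 5, 2 lands solely at r5c1. So r5c1=2.
Step 10. [r1c5∈{5}] nothing but 5 survives at r1c5, so r1c5=5.
Step 11. [r3c2∈{1,6}] row 3 places 6 nowhere but r3c2, so r3c2=6.
Step 12. [r3c6∈{5}] r3c6's peers cover all but 5. So r3c6=5.
Step 13. [r1c2∈{1}] r1c2 has the single candidate 1. So r1c2=1.
Step 14. [r3c3∈{2}] only 2 remains possible at r3c3, so r3c3=2.
Step 15. [r5c4∈{6}] only 6 remains possible at r5c4, so r5c4=6.
Step 16. [r1c4∈{2}] r1c4 has the single candidate 2 ⇒ r1c4=2.
Step 17. [r6c4∈{5}] only 5 remains possible at r6c4 ⇒ r6c4=5.
Step 18. [r5c5∈{1}] r5c5 has the single candidate 1, so r5c5=1.
Step 19. [r4c1∈{4}] r4c1's peers cover all but 4, so r4c1=4.
Step 20. [r3c1∈{1}] only 1 remains possible at r3c1. So r3c1=1.
Step 21. [r3c5∈{3}] nothing but 3 survives at r3c5 ⇒ r3c5=3.
Step 22. [r5c2∈{4}] r5c2 is down to just 4. So r5c2=4.
Step 23. [r2c5∈{4}] r2c5's peers cover all but 4 ⇒ r2c5=4.

Answer: 3 1 4 2 5 6 / 5 2 6 3 4 1 / 1 6 2 4 3 5 / 4 5 3 1 6 2 / 2 4 5 6 1 3 / 6 3 1 5 2 4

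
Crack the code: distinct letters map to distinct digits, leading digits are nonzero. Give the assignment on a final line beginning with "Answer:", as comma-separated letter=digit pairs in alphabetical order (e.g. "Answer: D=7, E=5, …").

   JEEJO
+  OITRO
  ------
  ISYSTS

Step 1. [col 1: O + O ≡ S (mod 10)] column 1 (O + O ≡ S (mod 10), carry-in 0) doesn't pin S yet; pick S=2 and continue. So S=2.
Step 2. [col 1: O + O ≡ S (mod 10)] O=6 is one option consistent with column 1 (O + O ≡ S (mod 10), carry-in 0) — take it. So O=6.
Step 3. [col 2: J + R ≡ T (mod 10)] R=7 is one option consistent with column 2 (J + R ≡ T (mod 10), carry-in 1) — take it. So R=7.
Step 4. [col 2: J + R ≡ T (mod 10)] column 2 (J + R ≡ T (mod 10), carry-in 1) doesn't pin T yet; pick T=3 and continue, so T=3.
Step 5. [col 2: J + R ≡ T (mod 10)] column 2 reads J+R+carry(1)=T with R=7, T=3; with digits 2,3,6,7 already taken and all letters distinct, the only value for J is 5, so J=5.
Step 6. [I] I is the leading digit of a 6-digit sum of two 5-digit numbers; the final carry is exactly 1. So I=1.
Step 7. [col 3: E + T ≡ S (mod 10)] from column 3 (T=3, S=2, carry-in 1, digits 1,2,3,5,6,7 already taken and all letters distinct): E must equal 8, so E=8.
Step 8. [col 4: E + I ≡ Y (mod 10)] in column 4 we have E+I≡Y with carry-in 1; given E=8, I=1 and digits 1,2,3,5,6,7,8 already taken and all letters distinct, that pins Y to 0 ⇒ Y=0.

Answer: E=8, I=1, J=5, O=6, R=7, S=2, T=3, Y=0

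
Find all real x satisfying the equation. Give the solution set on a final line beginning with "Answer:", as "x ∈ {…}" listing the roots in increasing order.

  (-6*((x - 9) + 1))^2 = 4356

Step 1. [(-6*((x - 9) + 1))^2 = 4356] √ both sides: 4356 ≥ 0 gives two branches. So sqrt: -6*((x - 9) + 1) = 66 or -66.
Step 2. [-6*((x - 9) + 1) = 66 or -66] divide by the outer -6 ⇒ div: (x - 9) + 1 = -11 or 11.
Step 3. [(x - 9) + 1 = -11 or 11] +1 is outermost — subtract 1 both sides. So sub: x - 9 = -12 or 10.
Step 4. [x - 9 = -12 or 10] -9 is outermost — add 9 both sides, so sub: x = -3 or 19.

Answer: x ∈ {-3, 19}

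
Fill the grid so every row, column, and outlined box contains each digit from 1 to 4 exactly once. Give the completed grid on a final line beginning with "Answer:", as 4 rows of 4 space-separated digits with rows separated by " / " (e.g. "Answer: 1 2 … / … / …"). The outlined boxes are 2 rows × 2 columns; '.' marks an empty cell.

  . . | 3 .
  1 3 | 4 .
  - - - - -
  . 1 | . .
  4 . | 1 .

Step 1. [r1c1∈{2}] r1c1's peers cover all but 2 ⇒ r1c1=2.
Step 2. [r4c4∈{2,3}] row 4 places 3 nowhere but r4c4, so r4c4=3.
Step 3. [r3c4∈{2,4}] in row 3, 4 fits only at r3c4 ⇒ r3c4=4.
Step 4. [r2c4∈{2}] r2c4's peers cover all but 2 ⇒ r2c4=2.
Step 5. [r3c1∈{3}] r3c1 has the single candidate 3 ⇒ r3c1=3.
Step 6. [r4c2∈{2}] r4c2 is down to just 2. So r4c2=2.
Step 7. [r3c3∈{2}] r3c3 has the single candidate 2. So r3c3=2.
Step 8. [r1c2∈{4}] r1c2 has the single candidate 4 ⇒ r1c2=4.
Step 9. [r1c4∈{1}] r1c4's peers cover all but 1 ⇒ r1c4=1.

Answer: 2 4 3 1 / 1 3 4 2 / 3 1 2 4 / 4 2 1 3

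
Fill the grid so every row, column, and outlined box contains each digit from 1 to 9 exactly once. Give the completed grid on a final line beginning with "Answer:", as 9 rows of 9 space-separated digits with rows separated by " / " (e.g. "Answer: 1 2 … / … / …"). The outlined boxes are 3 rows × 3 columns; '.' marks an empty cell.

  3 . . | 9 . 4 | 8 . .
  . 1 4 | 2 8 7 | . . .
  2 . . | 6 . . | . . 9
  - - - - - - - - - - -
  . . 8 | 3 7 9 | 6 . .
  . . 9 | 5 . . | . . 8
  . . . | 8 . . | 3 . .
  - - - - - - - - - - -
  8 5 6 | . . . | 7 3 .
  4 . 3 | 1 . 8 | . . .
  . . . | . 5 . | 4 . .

Step 1. [r8c2∈{2,7,9}] row 8 places 7 nowhere but r8c2 ⇒ r8c2=7.
Step 2. [r2c7∈{5}] only 5 remains possible at r2c7 ⇒ r2c7=5.
Step 3. [r6c8∈{1,2,4,5,7,9}] row 6 places 9 nowhere but r6c8, so r6c8=9.
Step 4. [r7c6∈{2}] r7c6 has the single candidate 2 ⇒ r7c6=2.
Step 5. [r1c5∈{1}] nothing but 1 survives at r1c5, so r1c5=1.
Step 6. [r2c8∈{6}] r2c8 is down to just 6 ⇒ r2c8=6.
Step 7. [r3c8∈{1,4,7}] in row 3, 4 fits only at r3c8, so r3c8=4.
Step 8. [r7c9∈{1}] r7c9 has the single candidate 1. So r7c9=1.
Step 9. [r3c3∈{5,7}] row 3 places 7 nowhere but r3c3. So r3c3=7.
Step 10. [r5c2∈{2,3,4,6}] across row 5, 3 lands solely at r5c2 ⇒ r5c2=3.
Step 11. [r5c5∈{2,4,6}] in row 5, 4 fits only at r5c5. So r5c5=4.
Step 12. [r6c5∈{2,6}] r6c5 is the only open cell in col 5 admitting 2 ⇒ r6c5=2.
Step 13. [r4c2∈{2,4}] across box 4, 2 lands solely at r4c2, so r4c2=2.
Step 14. [r9c3∈{1,2}] across col 3, 2 lands solely at r9c3. So r9c3=2.
Step 15. [r6c3∈{1,5}] col 3 places 1 nowhere but r6c3. So r6c3=1.
Step 16. [r6c6∈{6}] r6c6 has the single candidate 6, so r6c6=6.
Step 17. [r4c1∈{5}] r4c1 has the single candidate 5. So r4c1=5.
Step 18. [r6c9∈{4,5,7}] row 6 places 5 nowhere but r6c9, so r6c9=5.
Step 19. [r5c8∈{1,2,7}] box 6 places 7 nowhere but r5c8, so r5c8=7.
Step 20. [r1c8∈{2}] r1c8 has the single candidate 2. So r1c8=2.
Step 21. [r8c5∈{6,9}] in col 5, 6 fits only at r8c5, so r8c5=6.
Step 22. [r5c7∈{1,2}] in row 5, 2 fits only at r5c7, so r5c7=2.
Step 23. [r9c1∈{1,9}] in row 9, 1 fits only at r9c1 ⇒ r9c1=1.
Step 24. [r9c6∈{3}] r9c6 is down to just 3. So r9c6=3.
Step 25. [r7c4∈{4}] r7c4's peers cover all but 4. So r7c4=4.
Step 26. [r6c1∈{7}] r6c1's peers cover all but 7 ⇒ r6c1=7.
Step 27. [r4c8∈{1}] r4c8 is down to just 1, so r4c8=1.
Step 28. [r2c1∈{9}] r2c1 is down to just 9 ⇒ r2c1=9.
Step 29. [r2c9∈{3}] only 3 remains possible at r2c9 ⇒ r2c9=3.
Step 30. [r3c6∈{5}] nothing but 5 survives at r3c6 ⇒ r3c6=5.
Step 31. [r8c7∈{9}] r8c7's peers cover all but 9, so r8c7=9.
Step 32. [r8c9∈{2}] r8c9 has the single candidate 2, so r8c9=2.
Step 33. [r1c2∈{6}] nothing but 6 survives at r1c2, so r1c2=6.
Step 34. [r9c2∈{9}] nothing but 9 survives at r9c2 ⇒ r9c2=9.
Step 35. [r8c8∈{5}] only 5 remains possible at r8c8 ⇒ r8c8=5.
Step 36. [r1c9∈{7}] r1c9's peers cover all but 7. So r1c9=7.
Step 37. [r4c9∈{4}] only 4 remains possible at r4c9 ⇒ r4c9=4.
Step 38. [r3c2∈{8}] only 8 remains possible at r3c2 ⇒ r3c2=8.
Step 39. [r5c6∈{1}] only 1 remains possible at r5c6 ⇒ r5c6=1.
Step 40. [r9c8∈{8}] only 8 remains possible at r9c8 ⇒ r9c8=8.
Step 41. [r7c5∈{9}] nothing but 9 survives at r7c5. So r7c5=9.
Step 42. [r6c2∈{4}] only 4 remains possible at r6c2. So r6c2=4.
Step 43. [r9c4∈{7}] only 7 remains possible at r9c4 ⇒ r9c4=7.
Step 44. [r3c5∈{3}] nothing but 3 survives at r3c5 ⇒ r3c5=3.
Step 45. [r3c7∈{1}] nothing but 1 survives at r3c7, so r3c7=1.
Step 46. [r5c1∈{6}] only 6 remains possible at r5c1 ⇒ r5c1=6.
Step 47. [r1c3∈{5}] only 5 remains possible at r1c3, so r1c3=5.
Step 48. [r9c9∈{6}] only 6 remains possible at r9c9 ⇒ r9c9=6.

Answer: 3 6 5 9 1 4 8 2 7 / 9 1 4 2 8 7 5 6 3 / 2 8 7 6 3 5 1 4 9 / 5 2 8 3 7 9 6 1 4 / 6 3 9 5 4 1 2 7 8 / 7 4 1 8 2 6 3 9 5 / 8 5 6 4 9 2 7 3 1 / 4 7 3 1 6 8 9 5 2 / 1 9 2 7 5 3 4 8 6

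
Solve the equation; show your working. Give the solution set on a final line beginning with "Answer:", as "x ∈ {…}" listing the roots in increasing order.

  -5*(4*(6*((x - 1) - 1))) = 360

Step 1. [-5*(4*(6*((x - 1) - 1))) = 360] leading coefficient -5: divide by -5, so div: 4*(6*((x - 1) - 1)) = -72.
Step 2. [4*(6*((x - 1) - 1)) = -72] divide by the outer 4, so div: 6*((x - 1) - 1) = -18.
Step 3. [6*((x - 1) - 1) = -18] leading coefficient 6: divide by 6, so div: (x - 1) - 1 = -3.
Step 4. [(x - 1) - 1 = -3] peel the -1: add 1 from each side ⇒ sub: x - 1 = -2.
Step 5. [x - 1 = -2] peel the -1: add 1 from each side ⇒ sub: x = -1.

Answer: x ∈ {-1}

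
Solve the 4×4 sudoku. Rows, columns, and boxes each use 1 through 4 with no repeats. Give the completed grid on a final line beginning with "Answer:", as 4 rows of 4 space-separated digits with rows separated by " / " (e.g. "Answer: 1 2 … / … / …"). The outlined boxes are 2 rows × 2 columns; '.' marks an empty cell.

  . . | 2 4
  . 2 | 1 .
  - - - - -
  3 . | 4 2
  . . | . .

Step 1. [r4c4∈{1,3}] in col 4, 1 fits only at r4c4. So r4c4=1.
Step 2. [r1c2∈{1,3}] r1c2 is the only open cell in row 1 admitting 3, so r1c2=3.
Step 3. [r4c2∈{4}] r4c2's peers cover all but 4. So r4c2=4.
Step 4. [r2c4∈{3}] r2c4's peers cover all but 3. So r2c4=3.
Step 5. [r1c1∈{1}] nothing but 1 survives at r1c1, so r1c1=1.
Step 6. [r4c1∈{2}] r4c1 is down to just 2 ⇒ r4c1=2.
Step 7. [r2c1∈{4}] nothing but 4 survives at r2c1. So r2c1=4.
Step 8. [r4c3∈{3}] only 3 remains possible at r4c3, so r4c3=3.
Step 9. [r3c2∈{1}] r3c2's peers cover all but 1 ⇒ r3c2=1.

Answer: 1 3 2 4 / 4 2 1 3 / 3 1 4 2 / 2 4 3 1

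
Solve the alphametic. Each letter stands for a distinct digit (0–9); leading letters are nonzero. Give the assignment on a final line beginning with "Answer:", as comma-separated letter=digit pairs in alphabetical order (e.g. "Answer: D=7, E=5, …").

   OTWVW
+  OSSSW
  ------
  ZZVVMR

Step 1. [Z] Z is the leading digit of a 6-digit sum of two 5-digit numbers; the final carry is exactly 1 ⇒ Z=1.
Step 2. [col 1: W + W ≡ R (mod 10)] column 1 (W + W ≡ R (mod 10), carry-in 0) doesn't pin W yet; pick W=8 and continue. So W=8.
Step 3. [col 1: W + W ≡ R (mod 10)] column 1: given W=8, carry-in 0, and digits 1,8 already taken and all letters distinct, W+W≡R (mod 10) forces R=6 ⇒ R=6.
Step 4. [col 2: V + S ≡ M (mod 10)] no forcing yet in column 2 (carry-in 1); M=3 is free and consistent — try it. So M=3.
Step 5. [col 2: V + S ≡ M (mod 10)] several values work for V in column 2 (V + S ≡ M (mod 10), carry-in 1); try V=0 ⇒ V=0.
Step 6. [col 2: V + S ≡ M (mod 10)] column 2 reads V+S+carry(1)=M with V=0, M=3; with digits 0,1,3,6,8 already taken and all letters distinct, the only value for S is 2 ⇒ S=2.
Step 7. [col 4: T + S ≡ V (mod 10)] column 4: given S=2, V=0, carry-in 1, and digits 0,1,2,3,6,8 already taken and all letters distinct, T+S≡V (mod 10) forces T=7, so T=7.
Step 8. [col 5: O + O ≡ Z (mod 10)] from column 5 (Z=1, carry-in 1, digits 0,1,2,3,6,7,8 already taken and all letters distinct): O must equal 5 ⇒ O=5.

Answer: M=3, O=5, R=6, S=2, T=7, V=0, W=8, Z=1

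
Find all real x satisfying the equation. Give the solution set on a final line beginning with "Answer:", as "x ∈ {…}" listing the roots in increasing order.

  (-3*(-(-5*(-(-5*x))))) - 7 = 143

Step 1. [(-3*(-(-5*(-(-5*x))))) - 7 = 143] -7 is outermost — add 7 both sides ⇒ sub: -3*(-(-5*(-(-5*x)))) = 150.
Step 2. [-3*(-(-5*(-(-5*x)))) = 150] LHS = -3·(…); ÷-3 both sides, so div: -(-5*(-(-5*x))) = -50.
Step 3. [-(-5*(-(-5*x))) = -50] flip signs both sides. So neg: -5*(-(-5*x)) = 50.
Step 4. [-5*(-(-5*x)) = 50] leading coefficient -5: divide by -5. So div: -(-5*x) = -10.
Step 5. [-(-5*x) = -10] flip signs both sides ⇒ neg: -5*x = 10.
Step 6. [-5*x = 10] -5 out front; divide by -5 ⇒ div: x = -2.

Answer: x ∈ {-2}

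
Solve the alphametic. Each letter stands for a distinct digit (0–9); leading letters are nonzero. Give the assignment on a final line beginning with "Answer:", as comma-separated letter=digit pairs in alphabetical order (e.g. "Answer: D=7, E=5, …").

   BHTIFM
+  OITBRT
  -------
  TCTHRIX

Step 1. [col 1: M + T ≡ X (mod 10)] T=1 is one option consistent with column 1 (M + T ≡ X (mod 10), carry-in 0) — take it ⇒ T=1.
Step 2. [col 1: M + T ≡ X (mod 10)] no forcing yet in column 1 (carry-in 0); M=9 is free and consistent — try it, so M=9.
Step 3. [col 1: M + T ≡ X (mod 10)] column 1: given M=9, T=1, carry-in 0, and digits 1,9 already taken and all letters distinct, M+T≡X (mod 10) forces X=0. So X=0.
Step 4. [col 2: F + R ≡ I (mod 10)] R=5 is one option consistent with column 2 (F + R ≡ I (mod 10), carry-in 1) — take it. So R=5.
Step 5. [col 2: F + R ≡ I (mod 10)] several values work for F in column 2 (F + R ≡ I (mod 10), carry-in 1); try F=2. So F=2.
Step 6. [col 2: F + R ≡ I (mod 10)] column 2 reads F+R+carry(1)=I with F=2, R=5; with digits 0,1,2,5,9 already taken and all letters distinct, the only value for I is 8, so I=8.
Step 7. [col 3: I + B ≡ R (mod 10)] in column 3 we have I+B≡R with carry-in 0; given I=8, R=5 and digits 0,1,2,5,8,9 already taken and all letters distinct, that pins B to 7. So B=7.
Step 8. [col 4: T + T ≡ H (mod 10)] in column 4 we have T+T≡H with carry-in 1; given T=1 and digits 0,1,2,5,7,8,9 already taken and all letters distinct, that pins H to 3 ⇒ H=3.
Step 9. [col 6: B + O ≡ C (mod 10)] column 6: given B=7, carry-in 1, and digits 0,1,2,3,5,7,8,9 already taken and all letters distinct, B+O≡C (mod 10) forces O=6 ⇒ O=6.
Step 10. [col 6: B + O ≡ C (mod 10)] from column 6 (B=7, O=6, carry-in 1, digits 0,1,2,3,5,6,7,8,9 already taken and all letters distinct): C must equal 4 ⇒ C=4.

Answer: B=7, C=4, F=2, H=3, I=8, M=9, O=6, R=5, T=1, X=0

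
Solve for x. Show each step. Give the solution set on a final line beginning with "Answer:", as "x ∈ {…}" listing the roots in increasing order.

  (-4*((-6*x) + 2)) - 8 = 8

Step 1. [(-4*((-6*x) + 2)) - 8 = 8] -4 | LHS and -4 | 8: pull -4 out, so factor: ((-6*x) + 2) + 2 = -2.
Step 2. [((-6*x) + 2) + 2 = -2] 2 comes off first (subtract 2). So sub: (-6*x) + 2 = -4.
Step 3. [(-6*x) + 2 = -4] peel the +2: subtract 2 from each side ⇒ sub: -6*x = -6.
Step 4. [-6*x = -6] leading coefficient -6: divide by -6 ⇒ div: x = 1.

Answer: x ∈ {1}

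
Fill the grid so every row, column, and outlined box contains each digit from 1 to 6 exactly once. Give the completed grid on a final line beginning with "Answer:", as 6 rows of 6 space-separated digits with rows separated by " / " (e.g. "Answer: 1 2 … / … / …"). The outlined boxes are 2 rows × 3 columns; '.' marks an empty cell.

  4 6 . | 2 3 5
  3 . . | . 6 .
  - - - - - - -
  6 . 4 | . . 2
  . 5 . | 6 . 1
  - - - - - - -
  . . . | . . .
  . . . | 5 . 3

Step 1. [r2c4∈{1,4}] 1 has one home in box 2: r2c4 ⇒ r2c4=1.
Step 2. [r5c4∈{4}] only 4 remains possible at r5c4. So r5c4=4.
Step 3. [r3c2∈{1,3}] row 3 places 1 nowhere but r3c2. So r3c2=1.
Step 4. [r2c2∈{2}] only 2 remains possible at r2c2 ⇒ r2c2=2.
Step 5. [r5c1∈{1,2,5}] across col 1, 5 lands solely at r5c1. So r5c1=5.
Step 6. [r6c1∈{1,2}] col 1 places 1 nowhere but r6c1. So r6c1=1.
Step 7. [r6c3∈{2,6}] row 6 places 6 nowhere but r6c3. So r6c3=6.
Step 8. [r5c3∈{2,3}] r5c3 is the only open cell in box 5 admitting 2. So r5c3=2.
Step 9. [r4c5∈{4}] r4c5 has the single candidate 4. So r4c5=4.
Step 10. [r5c6∈{6}] r5c6 is down to just 6, so r5c6=6.
Step 11. [r4c1∈{2}] r4c1 has the single candidate 2, so r4c1=2.
Step 12. [r2c3∈{5}] r2c3 has the single candidate 5. So r2c3=5.
Step 13. [r5c5∈{1}] nothing but 1 survives at r5c5. So r5c5=1.
Step 14. [r3c5∈{5}] nothing but 5 survives at r3c5. So r3c5=5.
Step 15. [r6c5∈{2}] r6c5 has the single candidate 2, so r6c5=2.
Step 16. [r6c2∈{4}] nothing but 4 survives at r6c2. So r6c2=4.
Step 17. [r3c4∈{3}] r3c4 is down to just 3, so r3c4=3.
Step 18. [r5c2∈{3}] nothing but 3 survives at r5c2, so r5c2=3.
Step 19. [r4c3∈{3}] r4c3 has the single candidate 3 ⇒ r4c3=3.
Step 20. [r1c3∈{1}] r1c3's peers cover all but 1, so r1c3=1.
Step 21. [r2c6∈{4}] r2c6 is down to just 4, so r2c6=4.

Answer: 4 6 1 2 3 5 / 3 2 5 1 6 4 / 6 1 4 3 5 2 / 2 5 3 6 4 1 / 5 3 2 4 1 6 / 1 4 6 5 2 3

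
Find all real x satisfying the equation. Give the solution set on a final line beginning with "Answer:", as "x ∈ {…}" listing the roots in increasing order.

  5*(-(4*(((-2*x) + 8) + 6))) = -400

Step 1. [5*(-(4*(((-2*x) + 8) + 6))) = -400] 5 out front; divide by 5, so div: -(4*(((-2*x) + 8) + 6)) = -80.
Step 2. [-(4*(((-2*x) + 8) + 6)) = -80] LHS negated; negate both sides. So neg: 4*(((-2*x) + 8) + 6) = 80.
Step 3. [4*(((-2*x) + 8) + 6) = 80] 4 out front; divide by 4 ⇒ div: ((-2*x) + 8) + 6 = 20.
Step 4. [((-2*x) + 8) + 6 = 20] the outer +6 inverts by subtracting 6. So sub: (-2*x) + 8 = 14.
Step 5. [(-2*x) + 8 = 14] common factor -2 (LHS and 14) — divide through ⇒ factor: x - 4 = -7.
Step 6. [x - 4 = -7] add 4: x sits inside (… - 4). So sub: x = -3.

Answer: x ∈ {-3}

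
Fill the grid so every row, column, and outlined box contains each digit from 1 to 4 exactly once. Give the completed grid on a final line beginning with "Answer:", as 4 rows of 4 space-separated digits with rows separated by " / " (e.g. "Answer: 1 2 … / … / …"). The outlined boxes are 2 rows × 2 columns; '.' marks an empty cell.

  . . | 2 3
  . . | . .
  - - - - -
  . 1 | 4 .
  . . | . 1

Step 1. [r3c1∈{2,3}] 3 has one home in row 3: r3c1, so r3c1=3.
Step 2. [r1c2∈{4}] only 4 remains possible at r1c2 ⇒ r1c2=4.
Step 3. [r4c2∈{2}] nothing but 2 survives at r4c2, so r4c2=2.
Step 4. [r1c1∈{1}] r1c1 is down to just 1. So r1c1=1.
Step 5. [r2c3∈{1}] only 1 remains possible at r2c3 ⇒ r2c3=1.
Step 6. [r3c4∈{2}] only 2 remains possible at r3c4. So r3c4=2.
Step 7. [r4c3∈{3}] nothing but 3 survives at r4c3. So r4c3=3.
Step 8. [r2c2∈{3}] r2c2 is down to just 3, so r2c2=3.
Step 9. [r2c4∈{4}] r2c4 is down to just 4, so r2c4=4.
Step 10. [r2c1∈{2}] only 2 remains possible at r2c1, so r2c1=2.
Step 11. [r4c1∈{4}] r4c1 has the single candidate 4, so r4c1=4.

Answer: 1 4 2 3 / 2 3 1 4 / 3 1 4 2 / 4 2 3 1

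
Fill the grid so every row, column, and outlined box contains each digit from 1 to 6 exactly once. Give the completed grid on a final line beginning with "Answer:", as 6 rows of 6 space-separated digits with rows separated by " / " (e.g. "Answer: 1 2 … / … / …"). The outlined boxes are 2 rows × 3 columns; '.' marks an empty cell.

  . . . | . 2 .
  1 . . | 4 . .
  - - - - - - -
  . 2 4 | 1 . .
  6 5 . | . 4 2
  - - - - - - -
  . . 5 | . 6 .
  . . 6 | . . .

Step 1. [r1c3∈{3}] only 3 remains possible at r1c3. So r1c3=3.
Step 2. [r6c5∈{1,3,5}] across col 5, 1 lands solely at r6c5. So r6c5=1.
Step 3. [r3c6∈{3,5,6}] in row 3, 6 fits only at r3c6. So r3c6=6.
Step 4. [r4c4∈{3}] r4c4 has the single candidate 3. So r4c4=3.
Step 5. [r1c1∈{4,5}] col 1 places 5 nowhere but r1c1, so r1c1=5.
Step 6. [r1c2∈{4,6}] in row 1, 4 fits only at r1c2. So r1c2=4.
Step 7. [r6c2∈{3}] nothing but 3 survives at r6c2. So r6c2=3.
Step 8. [r6c4∈{2,5}] 5 has one home in col 4: r6c4. So r6c4=5.
Step 9. [r2c5∈{3,5}] r2c5 is the only open cell in col 5 admitting 3, so r2c5=3.
Step 10. [r6c6∈{4}] r6c6 has the single candidate 4 ⇒ r6c6=4.
Step 11. [r6c1∈{2}] r6c1's peers cover all but 2. So r6c1=2.
Step 12. [r2c2∈{6}] only 6 remains possible at r2c2. So r2c2=6.
Step 13. [r5c2∈{1}] r5c2 is down to just 1. So r5c2=1.
Step 14. [r5c6∈{3}] r5c6 has the single candidate 3. So r5c6=3.
Step 15. [r5c4∈{2}] r5c4's peers cover all but 2, so r5c4=2.
Step 16. [r1c6∈{1}] r1c6's peers cover all but 1 ⇒ r1c6=1.
Step 17. [r3c5∈{5}] r3c5's peers cover all but 5, so r3c5=5.
Step 18. [r4c3∈{1}] r4c3's peers cover all but 1 ⇒ r4c3=1.
Step 19. [r5c1∈{4}] only 4 remains possible at r5c1. So r5c1=4.
Step 20. [r2c3∈{2}] r2c3's peers cover all but 2 ⇒ r2c3=2.
Step 21. [r2c6∈{5}] only 5 remains possible at r2c6 ⇒ r2c6=5.
Step 22. [r1c4∈{6}] only 6 remains possible at r1c4 ⇒ r1c4=6.
Step 23. [r3c1∈{3}] r3c1's peers cover all but 3, so r3c1=3.

Answer: 5 4 3 6 2 1 / 1 6 2 4 3 5 / 3 2 4 1 5 6 / 6 5 1 3 4 2 / 4 1 5 2 6 3 / 2 3 6 5 1 4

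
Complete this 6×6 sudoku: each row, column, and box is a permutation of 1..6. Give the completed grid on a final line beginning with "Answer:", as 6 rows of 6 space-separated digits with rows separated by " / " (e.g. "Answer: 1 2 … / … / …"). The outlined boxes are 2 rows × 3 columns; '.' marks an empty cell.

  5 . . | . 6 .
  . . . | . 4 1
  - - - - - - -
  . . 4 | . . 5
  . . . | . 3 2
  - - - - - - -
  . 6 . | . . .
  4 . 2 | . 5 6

Step 1. [r3c5∈{1}] r3c5 is down to just 1 ⇒ r3c5=1.
Step 2. [r1c6∈{3}] r1c6 is down to just 3. So r1c6=3.
Step 3. [r1c4∈{2}] r1c4 is down to just 2, so r1c4=2.
Step 4. [r1c3∈{1}] r1c3 is down to just 1, so r1c3=1.
Step 5. [r3c4∈{6}] r3c4's peers cover all but 6 ⇒ r3c4=6.
Step 6. [r4c2∈{1,5}] r4c2 is the only open cell in col 2 admitting 5 ⇒ r4c2=5.
Step 7. [r6c2∈{1,3}] 1 has one home in col 2: r6c2, so r6c2=1.
Step 8. [r5c1∈{3}] r5c1 has the single candidate 3, so r5c1=3.
Step 9. [r3c2∈{2,3}] in row 3, 3 fits only at r3c2. So r3c2=3.
Step 10. [r4c3∈{6}] r4c3 is down to just 6, so r4c3=6.
Step 11. [r3c1∈{2}] only 2 remains possible at r3c1 ⇒ r3c1=2.
Step 12. [r5c6∈{4}] nothing but 4 survives at r5c6, so r5c6=4.
Step 13. [r6c4∈{3}] r6c4 is down to just 3. So r6c4=3.
Step 14. [r1c2∈{4}] nothing but 4 survives at r1c2. So r1c2=4.
Step 15. [r4c4∈{4}] r4c4 has the single candidate 4, so r4c4=4.
Step 16. [r5c5∈{2}] r5c5's peers cover all but 2 ⇒ r5c5=2.
Step 17. [r2c3∈{3}] r2c3's peers cover all but 3, so r2c3=3.
Step 18. [r5c3∈{5}] r5c3 is down to just 5 ⇒ r5c3=5.
Step 19. [r5c4∈{1}] nothing but 1 survives at r5c4. So r5c4=1.
Step 20. [r4c1∈{1}] r4c1 has the single candidate 1, so r4c1=1.
Step 21. [r2c2∈{2}] r2c2 has the single candidate 2, so r2c2=2.
Step 22. [r2c4∈{5}] r2c4 has the single candidate 5. So r2c4=5.
Step 23. [r2c1∈{6}] r2c1's peers cover all but 6, so r2c1=6.

Answer: 5 4 1 2 6 3 / 6 2 3 5 4 1 / 2 3 4 6 1 5 / 1 5 6 4 3 2 / 3 6 5 1 2 4 / 4 1 2 3 5 6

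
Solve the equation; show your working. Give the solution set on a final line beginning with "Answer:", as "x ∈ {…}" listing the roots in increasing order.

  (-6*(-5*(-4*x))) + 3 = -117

Step 1. [(-6*(-5*(-4*x))) + 3 = -117] peel the +3: subtract 3 from each side ⇒ sub: -6*(-5*(-4*x)) = -120.
Step 2. [-6*(-5*(-4*x)) = -120] -6·(inner) — divide through by -6, so div: -5*(-4*x) = 20.
Step 3. [-5*(-4*x) = 20] -5 out front; divide by -5. So div: -4*x = -4.
Step 4. [-4*x = -4] LHS = -4·(…); ÷-4 both sides. So div: x = 1.

Answer: x ∈ {1}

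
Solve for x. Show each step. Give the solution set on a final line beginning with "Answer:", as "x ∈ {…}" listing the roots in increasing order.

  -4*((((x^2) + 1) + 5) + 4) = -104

Step 1. [-4*((((x^2) + 1) + 5) + 4) = -104] LHS = -4·(…); ÷-4 both sides. So div: (((x^2) + 1) + 5) + 4 = 26.
Step 2. [(((x^2) + 1) + 5) + 4 = 26] the outer +4 inverts by subtracting 4 ⇒ sub: ((x^2) + 1) + 5 = 22.
Step 3. [((x^2) + 1) + 5 = 22] subtract 5: x sits inside (… + 5). So sub: (x^2) + 1 = 17.
Step 4. [(x^2) + 1 = 17] subtract 1: x sits inside (… + 1), so sub: x^2 = 16.
Step 5. [x^2 = 16] √ both sides: 16 ≥ 0 gives two branches ⇒ sqrt: x = 4 or -4.

Answer: x ∈ {-4, 4}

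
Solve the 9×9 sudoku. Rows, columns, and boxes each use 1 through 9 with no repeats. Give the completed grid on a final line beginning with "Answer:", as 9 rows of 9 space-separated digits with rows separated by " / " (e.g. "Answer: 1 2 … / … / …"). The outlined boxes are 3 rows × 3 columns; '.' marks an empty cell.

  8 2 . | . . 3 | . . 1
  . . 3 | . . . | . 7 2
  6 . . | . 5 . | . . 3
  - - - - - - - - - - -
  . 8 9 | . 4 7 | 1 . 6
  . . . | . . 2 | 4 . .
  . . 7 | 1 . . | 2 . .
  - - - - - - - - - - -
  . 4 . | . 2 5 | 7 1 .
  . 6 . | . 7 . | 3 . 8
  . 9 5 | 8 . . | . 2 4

Step 1. [r2c1∈{1,4,5,9}] col 1 places 9 nowhere but r2c1. So r2c1=9.
Step 2. [r1c8∈{4,5,6,9}] in col 8, 6 fits only at r1c8 ⇒ r1c8=6.
Step 3. [r1c5∈{9}] r1c5's peers cover all but 9 ⇒ r1c5=9.
Step 4. [r7c4∈{3,6,9}] r7c4 is the only open cell in row 7 admitting 6 ⇒ r7c4=6.
Step 5. [r2c4∈{4}] r2c4's peers cover all but 4, so r2c4=4.
Step 6. [r9c6∈{1}] only 1 remains possible at r9c6 ⇒ r9c6=1.
Step 7. [r3c6∈{8}] only 8 remains possible at r3c6, so r3c6=8.
Step 8. [r7c1∈{3}] r7c1's peers cover all but 3. So r7c1=3.
Step 9. [r2c2∈{1,5}] across box 1, 5 lands solely at r2c2 ⇒ r2c2=5.
Step 10. [r8c8∈{5,9}] row 8 places 5 nowhere but r8c8 ⇒ r8c8=5.
Step 11. [r6c2∈{3}] r6c2's peers cover all but 3, so r6c2=3.
Step 12. [r5c2∈{1}] r5c2 has the single candidate 1 ⇒ r5c2=1.
Step 13. [r5c1∈{5}] r5c1 is down to just 5. So r5c1=5.
Step 14. [r3c8∈{4,9}] r3c8 is the only open cell in col 8 admitting 4 ⇒ r3c8=4.
Step 15. [r2c6∈{6}] nothing but 6 survives at r2c6. So r2c6=6.
Step 16. [r6c6∈{9}] nothing but 9 survives at r6c6 ⇒ r6c6=9.
Step 17. [r5c8∈{3,8,9}] col 8 places 9 nowhere but r5c8, so r5c8=9.
Step 18. [r5c5∈{3,6,8}] r5c5 is the only open cell in row 5 admitting 8 ⇒ r5c5=8.
Step 19. [r8c3∈{1,2}] across col 3, 2 lands solely at r8c3 ⇒ r8c3=2.
Step 20. [r4c4∈{3,5}] in row 4, 5 fits only at r4c4 ⇒ r4c4=5.
Step 21. [r3c4∈{2,7}] across row 3, 2 lands solely at r3c4. So r3c4=2.
Step 22. [r5c4∈{3}] r5c4 has the single candidate 3, so r5c4=3.
Step 23. [r6c8∈{8}] r6c8 is down to just 8, so r6c8=8.
Step 24. [r2c5∈{1}] r2c5's peers cover all but 1, so r2c5=1.
Step 25. [r3c7∈{9}] only 9 remains possible at r3c7. So r3c7=9.
Step 26. [r8c6∈{4}] nothing but 4 survives at r8c6, so r8c6=4.
Step 27. [r1c4∈{7}] nothing but 7 survives at r1c4 ⇒ r1c4=7.
Step 28. [r7c9∈{9}] nothing but 9 survives at r7c9, so r7c9=9.
Step 29. [r1c7∈{5}] nothing but 5 survives at r1c7, so r1c7=5.
Step 30. [r6c9∈{5}] r6c9 is down to just 5, so r6c9=5.
Step 31. [r8c4∈{9}] r8c4 is down to just 9 ⇒ r8c4=9.
Step 32. [r6c1∈{4}] only 4 remains possible at r6c1. So r6c1=4.
Step 33. [r4c8∈{3}] r4c8 is down to just 3, so r4c8=3.
Step 34. [r4c1∈{2}] r4c1 has the single candidate 2. So r4c1=2.
Step 35. [r7c3∈{8}] only 8 remains possible at r7c3 ⇒ r7c3=8.
Step 36. [r9c7∈{6}] r9c7's peers cover all but 6 ⇒ r9c7=6.
Step 37. [r9c5∈{3}] nothing but 3 survives at r9c5 ⇒ r9c5=3.
Step 38. [r9c1∈{7}] r9c1's peers cover all but 7. So r9c1=7.
Step 39. [r2c7∈{8}] r2c7 has the single candidate 8. So r2c7=8.
Step 40. [r5c9∈{7}] r5c9's peers cover all but 7, so r5c9=7.
Step 41. [r3c3∈{1}] only 1 remains possible at r3c3 ⇒ r3c3=1.
Step 42. [r3c2∈{7}] r3c2 is down to just 7. So r3c2=7.
Step 43. [r1c3∈{4}] r1c3 has the single candidate 4. So r1c3=4.
Step 44. [r6c5∈{6}] r6c5 has the single candidate 6 ⇒ r6c5=6.
Step 45. [r5c3∈{6}] r5c3 is down to just 6, so r5c3=6.
Step 46. [r8c1∈{1}] r8c1 has the single candidate 1 ⇒ r8c1=1.

Answer: 8 2 4 7 9 3 5 6 1 / 9 5 3 4 1 6 8 7 2 / 6 7 1 2 5 8 9 4 3 / 2 8 9 5 4 7 1 3 6 / 5 1 6 3 8 2 4 9 7 / 4 3 7 1 6 9 2 8 5 / 3 4 8 6 2 5 7 1 9 / 1 6 2 9 7 4 3 5 8 / 7 9 5 8 3 1 6 2 4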